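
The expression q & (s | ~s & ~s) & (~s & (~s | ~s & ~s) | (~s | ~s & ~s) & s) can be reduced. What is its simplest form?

q & (s | ~s & ~s) & (~s & (~s | ~s & ~s) | (~s | ~s & ~s) & s)
= q & (s | ~s & ~s) & (~s | ~s & ~s)
= q & (~s & ~s | s & ~s)
= q & ~s

q & ~s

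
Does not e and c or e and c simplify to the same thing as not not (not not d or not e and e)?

E1: not e and c or e and c
    = c   — distribution
E2: not not (not not d or not e and e)
    = not not not not d   — complement / identity
    = not not d   — double negation
    = d   — double negation
These differ: at c=0, d=1, e=0, E1 = 0 but E2 = 1.

No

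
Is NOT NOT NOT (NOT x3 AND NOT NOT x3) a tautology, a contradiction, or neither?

tautology

NOT NOT NOT (NOT x3 AND NOT NOT x3)
= NOT (NOT x3 AND NOT NOT x3)   [double negation]
= x3 OR NOT x3   [De Morgan]
= TRUE   [complement]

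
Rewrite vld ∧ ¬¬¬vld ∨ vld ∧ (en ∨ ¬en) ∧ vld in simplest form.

vld

vld ∧ ¬¬¬vld ∨ vld ∧ (en ∨ ¬en) ∧ vld
= vld ∧ ¬vld ∨ vld ∧ (en ∨ ¬en) ∧ vld
= vld ∧ ¬vld ∨ vld ∧ vld
= vld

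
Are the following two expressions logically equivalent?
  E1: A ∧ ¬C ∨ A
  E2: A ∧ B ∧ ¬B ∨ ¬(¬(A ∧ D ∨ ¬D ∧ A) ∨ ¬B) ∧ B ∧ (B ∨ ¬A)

E1: A ∧ ¬C ∨ A
    = A   [absorption]
E2: A ∧ B ∧ ¬B ∨ ¬(¬(A ∧ D ∨ ¬D ∧ A) ∨ ¬B) ∧ B ∧ (B ∨ ¬A)
    = A ∧ B ∧ ¬B ∨ (A ∧ D ∨ ¬D ∧ A) ∧ B ∧ B ∧ (B ∨ ¬A)   [De Morgan]
    = A ∧ B ∧ ¬B ∨ A ∧ B ∧ B ∧ (B ∨ ¬A)   [distribution]
    = A ∧ B ∧ ¬B ∨ A ∧ B ∧ B   [absorption]
    = A ∧ B   [distribution]
These differ: at A=1, B=0, C=0, D=0, E1 = 1 but E2 = 0.

No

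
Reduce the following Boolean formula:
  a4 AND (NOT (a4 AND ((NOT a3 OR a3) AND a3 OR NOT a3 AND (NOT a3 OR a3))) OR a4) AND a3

a4 AND (NOT (a4 AND ((NOT a3 OR a3) AND a3 OR NOT a3 AND (NOT a3 OR a3))) OR a4) AND a3
= a4 AND (NOT (a4 AND (NOT a3 OR a3)) OR a4) AND a3   (distribution)
= a4 AND (NOT a4 OR a4) AND a3   (complement / identity)
= a4 AND a3   (complement / identity)

a4 AND a3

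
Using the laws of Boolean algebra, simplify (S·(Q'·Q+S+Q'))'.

S'

(S·(Q'·Q+S+Q'))'
= (S·(S+Q'))'   [complement / identity]
= S'   [absorption]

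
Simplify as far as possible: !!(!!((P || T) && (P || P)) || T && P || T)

!!(!!((P || T) && (P || P)) || T && P || T)
= !!((P || T) && (P || P) || T && P || T)   [double negation]
= (P || T) && (P || P) || T && P || T   [double negation]
= (P || T) && (P || P) || T   [absorption]
= (P || T) && P || T   [idempotence]
= P || T   [absorption]

P || T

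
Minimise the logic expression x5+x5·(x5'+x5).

x5+x5·(x5'+x5)
= x5+x5   [complement / identity]
= x5   [idempotence]

x5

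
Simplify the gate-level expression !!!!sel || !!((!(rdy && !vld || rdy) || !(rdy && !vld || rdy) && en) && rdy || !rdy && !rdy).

sel || !rdy

!!!!sel || !!((!(rdy && !vld || rdy) || !(rdy && !vld || rdy) && en) && rdy || !rdy && !rdy)
= !!!!sel || !!(!(rdy && !vld || rdy) && rdy || !rdy && !rdy)   [absorption]
= !!!!sel || !!(!rdy && rdy || !rdy && !rdy)   [absorption]
= !!sel || !!(!rdy && rdy || !rdy && !rdy)   [double negation]
= !!sel || !!!rdy   [distribution]
= !!sel || !rdy   [double negation]
= sel || !rdy   [double negation]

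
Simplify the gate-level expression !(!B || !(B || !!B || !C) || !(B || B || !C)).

B

!(!B || !(B || !!B || !C) || !(B || B || !C))
= !(!B || !(B || B || !C) || !(B || B || !C))   — double negation
= !(!B || !(B || B || !C))   — idempotence
= B && (B || B || !C)   — De Morgan
= B && (B || !C)   — idempotence
= B   — absorption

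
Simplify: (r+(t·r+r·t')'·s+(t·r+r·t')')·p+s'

p+s'

(r+(t·r+r·t')'·s+(t·r+r·t')')·p+s'
= (r+(t·r+r·t')')·p+s'
= (r+r')·p+s'
= p+s'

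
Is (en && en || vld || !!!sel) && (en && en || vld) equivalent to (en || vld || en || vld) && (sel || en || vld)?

E1: (en && en || vld || !!!sel) && (en && en || vld)
    = (en && en || vld || !sel) && (en && en || vld)   (double negation)
    = en && en || vld   (absorption)
    = en || vld   (idempotence)
E2: (en || vld || en || vld) && (sel || en || vld)
    = (en || vld) && sel || en || vld   (distribution)
    = en || vld   (absorption)
Both reduce to en || vld, so they are equivalent.

Yes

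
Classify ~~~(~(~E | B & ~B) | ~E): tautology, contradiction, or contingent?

contradiction

~~~(~(~E | B & ~B) | ~E)
= ~(~(~E | B & ~B) | ~E)   (double negation)
= ~(~~E | ~E)   (complement / identity)
= ~E & E   (De Morgan)
= 0   (complement)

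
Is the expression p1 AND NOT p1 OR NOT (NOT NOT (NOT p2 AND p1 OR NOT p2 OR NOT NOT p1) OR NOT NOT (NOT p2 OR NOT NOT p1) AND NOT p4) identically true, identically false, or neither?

p1 AND NOT p1 OR NOT (NOT NOT (NOT p2 AND p1 OR NOT p2 OR NOT NOT p1) OR NOT NOT (NOT p2 OR NOT NOT p1) AND NOT p4)
= p1 AND NOT p1 OR NOT (NOT NOT (NOT p2 OR NOT NOT p1) OR NOT NOT (NOT p2 OR NOT NOT p1) AND NOT p4)   (absorption)
= p1 AND NOT p1 OR NOT NOT NOT (NOT p2 OR NOT NOT p1)   (absorption)
= p1 AND NOT p1 OR NOT (NOT p2 OR NOT NOT p1)   (double negation)
= NOT (NOT p2 OR NOT NOT p1)   (complement / identity)
= p2 AND NOT p1   (De Morgan)
This depends on p1, p2, so it is not a constant.

neither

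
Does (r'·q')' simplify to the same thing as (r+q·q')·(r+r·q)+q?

Yes

E1: (r'·q')'
    = r+q   — De Morgan
E2: (r+q·q')·(r+r·q)+q
    = r·(r+r·q)+q   — complement / identity
    = r·r+q   — absorption
    = r+q   — idempotence
Both reduce to r+q, so they are equivalent.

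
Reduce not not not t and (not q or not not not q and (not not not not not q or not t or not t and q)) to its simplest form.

not not not t and (not q or not not not q and (not not not not not q or not t or not t and q))
= not t and (not q or not not not q and (not not not not not q or not t or not t and q))   — double negation
= not t and (not q or not not not q and (not not not not not q or not t))   — absorption
= not t and (not q or not not not q and (not not not q or not t))   — double negation
= not t and (not q or not not not q)   — absorption
= not t and (not q or not q)   — double negation
= not t and not q   — idempotence

not t and not q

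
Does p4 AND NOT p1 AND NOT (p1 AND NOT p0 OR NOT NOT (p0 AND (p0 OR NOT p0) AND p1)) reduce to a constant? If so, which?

no

p4 AND NOT p1 AND NOT (p1 AND NOT p0 OR NOT NOT (p0 AND (p0 OR NOT p0) AND p1))
= p4 AND NOT p1 AND NOT (p1 AND NOT p0 OR NOT NOT (p0 AND p1))   [complement / identity]
= p4 AND NOT p1 AND NOT (p1 AND NOT p0 OR p0 AND p1)   [double negation]
= p4 AND NOT p1 AND NOT p1   [distribution]
= p4 AND NOT p1   [idempotence]
This depends on p1, p4, so it is not a constant.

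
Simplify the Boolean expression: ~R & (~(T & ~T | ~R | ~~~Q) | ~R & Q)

~R & (~(T & ~T | ~R | ~~~Q) | ~R & Q)
= ~R & (~(T & ~T | ~R | ~Q) | ~R & Q)
= ~R & (~(~R | ~Q) | ~R & Q)
= ~R & (R & Q | ~R & Q)
= ~R & Q

~R & Q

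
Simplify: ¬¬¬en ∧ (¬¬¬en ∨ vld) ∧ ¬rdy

¬en ∧ ¬rdy

¬¬¬en ∧ (¬¬¬en ∨ vld) ∧ ¬rdy
= ¬¬¬en ∧ ¬rdy   (absorption)
= ¬en ∧ ¬rdy   (double negation)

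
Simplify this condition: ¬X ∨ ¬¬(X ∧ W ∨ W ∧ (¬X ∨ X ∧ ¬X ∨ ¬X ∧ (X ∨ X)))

¬X ∨ W

¬X ∨ ¬¬(X ∧ W ∨ W ∧ (¬X ∨ X ∧ ¬X ∨ ¬X ∧ (X ∨ X)))
= ¬X ∨ ¬¬(X ∧ W ∨ W ∧ (¬X ∨ X ∧ ¬X ∨ ¬X ∧ X))   [idempotence]
= ¬X ∨ ¬¬(X ∧ W ∨ W ∧ (¬X ∨ X ∧ ¬X))   [complement / identity]
= ¬X ∨ ¬¬(X ∧ W ∨ W ∧ ¬X)   [complement / identity]
= ¬X ∨ ¬¬W   [distribution]
= ¬X ∨ W   [double negation]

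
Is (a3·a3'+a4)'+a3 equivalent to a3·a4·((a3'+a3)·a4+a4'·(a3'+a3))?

E1: (a3·a3'+a4)'+a3
    = a4'+a3
E2: a3·a4·((a3'+a3)·a4+a4'·(a3'+a3))
    = a3·a4·(a3'+a3)
    = a3·a4
These differ: at a3=0, a4=0, E1 = 1 but E2 = 0.

No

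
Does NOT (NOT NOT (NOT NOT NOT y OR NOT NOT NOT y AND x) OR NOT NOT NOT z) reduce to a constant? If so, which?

NOT (NOT NOT (NOT NOT NOT y OR NOT NOT NOT y AND x) OR NOT NOT NOT z)
= NOT (NOT NOT NOT NOT NOT y OR NOT NOT NOT z)   — absorption
= NOT (NOT NOT NOT y OR NOT NOT NOT z)   — double negation
= NOT (NOT NOT NOT y OR NOT z)   — double negation
= NOT NOT y AND z   — De Morgan
= y AND z   — double negation
This depends on y, z, so it is not a constant.

no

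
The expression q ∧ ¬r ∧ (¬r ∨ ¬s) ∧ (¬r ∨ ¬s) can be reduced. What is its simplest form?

q ∧ ¬r

q ∧ ¬r ∧ (¬r ∨ ¬s) ∧ (¬r ∨ ¬s)
= q ∧ ¬r ∧ (¬r ∨ ¬s)
= q ∧ ¬r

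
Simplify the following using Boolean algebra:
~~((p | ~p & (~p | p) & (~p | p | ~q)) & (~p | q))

~p | q

~~((p | ~p & (~p | p) & (~p | p | ~q)) & (~p | q))
= ~~((p | ~p & (~p | p)) & (~p | q))   [absorption]
= ~~((p | ~p) & (~p | q))   [complement / identity]
= ~~(~p | q)   [complement / identity]
= ~p | q   [double negation]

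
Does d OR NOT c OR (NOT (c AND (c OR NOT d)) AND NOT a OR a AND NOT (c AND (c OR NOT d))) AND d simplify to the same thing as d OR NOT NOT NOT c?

Yes

E1: d OR NOT c OR (NOT (c AND (c OR NOT d)) AND NOT a OR a AND NOT (c AND (c OR NOT d))) AND d
    = d OR NOT c OR NOT (c AND (c OR NOT d)) AND d   (distribution)
    = d OR NOT c OR NOT c AND d   (absorption)
    = d OR NOT c   (absorption)
E2: d OR NOT NOT NOT c
    = d OR NOT c   (double negation)
Both reduce to d OR NOT c, so they are equivalent.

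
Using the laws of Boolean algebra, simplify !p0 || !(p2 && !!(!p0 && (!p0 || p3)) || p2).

!p0 || !(p2 && !!(!p0 && (!p0 || p3)) || p2)
= !p0 || !(p2 && !p0 && (!p0 || p3) || p2)   [double negation]
= !p0 || !(p2 && !p0 || p2)   [absorption]
= !p0 || !p2   [absorption]

!p0 || !p2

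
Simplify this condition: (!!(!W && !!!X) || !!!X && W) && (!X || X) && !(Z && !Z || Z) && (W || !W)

(!!(!W && !!!X) || !!!X && W) && (!X || X) && !(Z && !Z || Z) && (W || !W)
= (!W && !!!X || !!!X && W) && (!X || X) && !(Z && !Z || Z) && (W || !W)   (double negation)
= (!W && !!!X || !!!X && W) && !(Z && !Z || Z) && (W || !W)   (complement / identity)
= !!!X && !(Z && !Z || Z) && (W || !W)   (distribution)
= !!!X && !Z && (W || !W)   (complement / identity)
= !!!X && !Z   (complement / identity)
= !X && !Z   (double negation)

!X && !Z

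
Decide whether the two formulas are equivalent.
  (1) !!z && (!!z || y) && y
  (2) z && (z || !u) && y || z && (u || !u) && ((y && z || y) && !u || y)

Yes

E1: !!z && (!!z || y) && y
    = !!z && y   [absorption]
    = z && y   [double negation]
E2: z && (z || !u) && y || z && (u || !u) && ((y && z || y) && !u || y)
    = z && (z || !u) && y || z && (u || !u) && (y && !u || y)   [absorption]
    = z && (z || !u) && y || z && (y && !u || y)   [complement / identity]
    = z && (z || !u) && y || z && y   [absorption]
    = z && y || z && y   [absorption]
    = z && y   [idempotence]
Both reduce to z && y, so they are equivalent.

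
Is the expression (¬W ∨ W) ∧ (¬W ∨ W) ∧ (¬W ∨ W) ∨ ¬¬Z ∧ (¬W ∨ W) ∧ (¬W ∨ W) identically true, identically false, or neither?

identically true

(¬W ∨ W) ∧ (¬W ∨ W) ∧ (¬W ∨ W) ∨ ¬¬Z ∧ (¬W ∨ W) ∧ (¬W ∨ W)
= (¬W ∨ W ∨ ¬¬Z) ∧ (¬W ∨ W) ∧ (¬W ∨ W)
= (¬W ∨ W ∨ ¬¬Z) ∧ (¬W ∨ W)
= (¬W ∨ W ∨ Z) ∧ (¬W ∨ W)
= ¬W ∨ W
= True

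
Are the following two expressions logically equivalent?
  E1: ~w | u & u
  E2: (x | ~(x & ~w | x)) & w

No

E1: ~w | u & u
    = ~w | u
E2: (x | ~(x & ~w | x)) & w
    = (x | ~x) & w
    = w
These differ: at u=1, w=0, x=0, E1 = 1 but E2 = 0.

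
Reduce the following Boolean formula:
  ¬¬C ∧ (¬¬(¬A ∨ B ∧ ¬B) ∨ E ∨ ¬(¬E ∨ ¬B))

¬¬C ∧ (¬¬(¬A ∨ B ∧ ¬B) ∨ E ∨ ¬(¬E ∨ ¬B))
= ¬¬C ∧ (¬¬(¬A ∨ B ∧ ¬B) ∨ E ∨ E ∧ B)
= ¬¬C ∧ (¬¬¬A ∨ E ∨ E ∧ B)
= ¬¬C ∧ (¬A ∨ E ∨ E ∧ B)
= ¬¬C ∧ (¬A ∨ E)
= C ∧ (¬A ∨ E)

C ∧ (¬A ∨ E)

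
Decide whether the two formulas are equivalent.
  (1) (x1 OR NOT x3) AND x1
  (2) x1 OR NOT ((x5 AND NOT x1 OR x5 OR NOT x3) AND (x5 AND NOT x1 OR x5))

No

E1: (x1 OR NOT x3) AND x1
    = x1   [absorption]
E2: x1 OR NOT ((x5 AND NOT x1 OR x5 OR NOT x3) AND (x5 AND NOT x1 OR x5))
    = x1 OR NOT (x5 AND NOT x1 OR x5)   [absorption]
    = x1 OR NOT x5   [absorption]
These differ: at x1=0, x3=1, x5=0, E1 = 0 but E2 = 1.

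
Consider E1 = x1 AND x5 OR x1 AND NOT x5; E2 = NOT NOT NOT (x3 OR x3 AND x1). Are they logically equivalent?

E1: x1 AND x5 OR x1 AND NOT x5
    = x1   — distribution
E2: NOT NOT NOT (x3 OR x3 AND x1)
    = NOT NOT NOT x3   — absorption
    = NOT x3   — double negation
These differ: at x1=0, x3=0, x5=0, E1 = 0 but E2 = 1.

No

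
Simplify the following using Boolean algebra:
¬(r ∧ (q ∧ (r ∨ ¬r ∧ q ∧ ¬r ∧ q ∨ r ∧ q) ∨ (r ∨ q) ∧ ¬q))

¬(r ∧ (q ∧ (r ∨ ¬r ∧ q ∧ ¬r ∧ q ∨ r ∧ q) ∨ (r ∨ q) ∧ ¬q))
= ¬(r ∧ (q ∧ (r ∨ ¬r ∧ q ∨ r ∧ q) ∨ (r ∨ q) ∧ ¬q))   [idempotence]
= ¬(r ∧ (q ∧ (r ∨ q) ∨ (r ∨ q) ∧ ¬q))   [distribution]
= ¬(r ∧ (r ∨ q))   [distribution]
= ¬r   [absorption]

¬r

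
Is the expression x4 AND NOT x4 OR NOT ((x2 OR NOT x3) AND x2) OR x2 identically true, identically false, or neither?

x4 AND NOT x4 OR NOT ((x2 OR NOT x3) AND x2) OR x2
= x4 AND NOT x4 OR NOT x2 OR x2   [absorption]
= NOT x2 OR x2   [complement / identity]
= TRUE   [complement]

identically true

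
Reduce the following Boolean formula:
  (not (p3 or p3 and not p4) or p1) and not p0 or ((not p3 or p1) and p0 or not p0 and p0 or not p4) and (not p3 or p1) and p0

(not (p3 or p3 and not p4) or p1) and not p0 or ((not p3 or p1) and p0 or not p0 and p0 or not p4) and (not p3 or p1) and p0
= (not (p3 or p3 and not p4) or p1) and not p0 or ((not p3 or p1) and p0 or not p4) and (not p3 or p1) and p0
= (not p3 or p1) and not p0 or ((not p3 or p1) and p0 or not p4) and (not p3 or p1) and p0
= (not p3 or p1) and not p0 or (not p3 or p1) and p0
= not p3 or p1

not p3 or p1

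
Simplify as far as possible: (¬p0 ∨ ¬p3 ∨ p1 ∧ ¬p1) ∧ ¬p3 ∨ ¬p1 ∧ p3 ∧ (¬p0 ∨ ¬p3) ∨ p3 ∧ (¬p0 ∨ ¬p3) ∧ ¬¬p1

¬p0 ∨ ¬p3

(¬p0 ∨ ¬p3 ∨ p1 ∧ ¬p1) ∧ ¬p3 ∨ ¬p1 ∧ p3 ∧ (¬p0 ∨ ¬p3) ∨ p3 ∧ (¬p0 ∨ ¬p3) ∧ ¬¬p1
= (¬p0 ∨ ¬p3 ∨ p1 ∧ ¬p1) ∧ ¬p3 ∨ ¬p1 ∧ p3 ∧ (¬p0 ∨ ¬p3) ∨ p3 ∧ (¬p0 ∨ ¬p3) ∧ p1   (double negation)
= (¬p0 ∨ ¬p3) ∧ ¬p3 ∨ ¬p1 ∧ p3 ∧ (¬p0 ∨ ¬p3) ∨ p3 ∧ (¬p0 ∨ ¬p3) ∧ p1   (complement / identity)
= (¬p0 ∨ ¬p3) ∧ ¬p3 ∨ p3 ∧ (¬p0 ∨ ¬p3)   (distribution)
= ¬p0 ∨ ¬p3   (distribution)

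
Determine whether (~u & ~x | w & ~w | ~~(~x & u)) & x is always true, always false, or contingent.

always false

(~u & ~x | w & ~w | ~~(~x & u)) & x
= (~u & ~x | ~~(~x & u)) & x   (complement / identity)
= (~u & ~x | ~x & u) & x   (double negation)
= ~x & x   (distribution)
= 0   (complement)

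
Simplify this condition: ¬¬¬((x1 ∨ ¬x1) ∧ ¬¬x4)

¬x4

¬¬¬((x1 ∨ ¬x1) ∧ ¬¬x4)
= ¬((x1 ∨ ¬x1) ∧ ¬¬x4)   [double negation]
= ¬¬¬x4   [complement / identity]
= ¬x4   [double negation]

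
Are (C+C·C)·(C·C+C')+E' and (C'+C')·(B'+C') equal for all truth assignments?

No

E1: (C+C·C)·(C·C+C')+E'
    = C·C'+C·C+E'
    = C+E'
E2: (C'+C')·(B'+C')
    = C'·B'+C'
    = C'
These differ: at B=1, C=1, E=0, E1 = 1 but E2 = 0.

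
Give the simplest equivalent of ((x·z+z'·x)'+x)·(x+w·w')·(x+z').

((x·z+z'·x)'+x)·(x+w·w')·(x+z')
= ((x·z+z'·x)'+x)·x·(x+z')
= (x'+x)·x·(x+z')
= x·(x+z')
= x

x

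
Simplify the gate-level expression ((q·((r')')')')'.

q·r'

((q·((r')')')')'
= q·((r')')'   (double negation)
= q·r'   (double negation)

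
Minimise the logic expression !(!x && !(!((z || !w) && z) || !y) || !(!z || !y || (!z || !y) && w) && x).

!(!x && !(!((z || !w) && z) || !y) || !(!z || !y || (!z || !y) && w) && x)
= !(!x && !(!((z || !w) && z) || !y) || !(!z || !y) && x)   [absorption]
= !(!x && !(!z || !y) || !(!z || !y) && x)   [absorption]
= !!(!z || !y)   [distribution]
= !z || !y   [double negation]

!z || !y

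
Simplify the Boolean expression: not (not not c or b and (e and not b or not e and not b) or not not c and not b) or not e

not (not not c or b and (e and not b or not e and not b) or not not c and not b) or not e
= not (not not c or b and not b or not not c and not b) or not e
= not (not not c or not not c and not b) or not e
= not not not c or not e
= not c or not e

not c or not e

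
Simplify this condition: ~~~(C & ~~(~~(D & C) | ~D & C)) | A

~C | A

~~~(C & ~~(~~(D & C) | ~D & C)) | A
= ~~~(C & ~~(D & C | ~D & C)) | A   [double negation]
= ~~~(C & ~~C) | A   [distribution]
= ~~~(C & C) | A   [double negation]
= ~(C & C) | A   [double negation]
= ~C | A   [idempotence]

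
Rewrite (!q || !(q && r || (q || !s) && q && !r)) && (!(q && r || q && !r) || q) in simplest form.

!q

(!q || !(q && r || (q || !s) && q && !r)) && (!(q && r || q && !r) || q)
= (!q || !(q && r || q && !r)) && (!(q && r || q && !r) || q)   [absorption]
= !(q && r || q && !r) || !q && q   [distribution]
= !q || !q && q   [distribution]
= !q   [complement / identity]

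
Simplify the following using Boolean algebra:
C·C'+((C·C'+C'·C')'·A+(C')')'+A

C'+A

C·C'+((C·C'+C'·C')'·A+(C')')'+A
= ((C·C'+C'·C')'·A+(C')')'+A
= ((C')'·A+(C')')'+A
= ((C')')'+A
= C'+A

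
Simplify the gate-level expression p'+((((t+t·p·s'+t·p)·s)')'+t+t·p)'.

p'+((((t+t·p·s'+t·p)·s)')'+t+t·p)'
= p'+((((t+t·p)·s)')'+t+t·p)'
= p'+((t+t·p)·s+t+t·p)'
= p'+(t+t·p)'
= p'+t'

p'+t'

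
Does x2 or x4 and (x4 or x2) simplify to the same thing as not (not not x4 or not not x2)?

E1: x2 or x4 and (x4 or x2)
    = x2 or x4   [absorption]
E2: not (not not x4 or not not x2)
    = not x4 and not x2   [De Morgan]
These differ: at x2=1, x4=1, E1 = 1 but E2 = 0.

No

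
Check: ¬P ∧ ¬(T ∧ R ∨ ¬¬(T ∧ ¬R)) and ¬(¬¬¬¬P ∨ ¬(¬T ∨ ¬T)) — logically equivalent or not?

E1: ¬P ∧ ¬(T ∧ R ∨ ¬¬(T ∧ ¬R))
    = ¬P ∧ ¬(T ∧ R ∨ T ∧ ¬R)   [double negation]
    = ¬P ∧ ¬T   [distribution]
E2: ¬(¬¬¬¬P ∨ ¬(¬T ∨ ¬T))
    = ¬(¬¬¬¬P ∨ ¬¬T)   [idempotence]
    = ¬(¬¬P ∨ ¬¬T)   [double negation]
    = ¬P ∧ ¬T   [De Morgan]
Both reduce to ¬P ∧ ¬T, so they are equivalent.

Yes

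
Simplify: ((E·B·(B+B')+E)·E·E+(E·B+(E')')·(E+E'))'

((E·B·(B+B')+E)·E·E+(E·B+(E')')·(E+E'))'
= ((E·B+E)·E·E+(E·B+(E')')·(E+E'))'   [complement / identity]
= ((E·B+E)·E·E+(E·B+E)·(E+E'))'   [double negation]
= ((E·B+E)·E·E+E·B+E)'   [complement / identity]
= ((E·B+E)·E+E·B+E)'   [idempotence]
= (E·B+E)'   [absorption]
= E'   [absorption]

E'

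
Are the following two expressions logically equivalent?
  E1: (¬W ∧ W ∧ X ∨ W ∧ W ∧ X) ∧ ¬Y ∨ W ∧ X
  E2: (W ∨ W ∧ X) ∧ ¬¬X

E1: (¬W ∧ W ∧ X ∨ W ∧ W ∧ X) ∧ ¬Y ∨ W ∧ X
    = W ∧ X ∧ ¬Y ∨ W ∧ X
    = W ∧ X
E2: (W ∨ W ∧ X) ∧ ¬¬X
    = (W ∨ W ∧ X) ∧ X
    = W ∧ X
Both reduce to W ∧ X, so they are equivalent.

Yes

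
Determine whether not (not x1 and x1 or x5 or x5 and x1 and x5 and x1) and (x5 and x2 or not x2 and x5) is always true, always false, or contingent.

not (not x1 and x1 or x5 or x5 and x1 and x5 and x1) and (x5 and x2 or not x2 and x5)
= not (x5 or x5 and x1 and x5 and x1) and (x5 and x2 or not x2 and x5)
= not (x5 or x5 and x1) and (x5 and x2 or not x2 and x5)
= not (x5 or x5 and x1) and x5
= not x5 and x5
= False

always false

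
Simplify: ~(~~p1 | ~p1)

0

~(~~p1 | ~p1)
= ~p1 & p1   [De Morgan]
= 0   [complement]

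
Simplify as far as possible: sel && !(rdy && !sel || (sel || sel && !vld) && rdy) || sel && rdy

sel

sel && !(rdy && !sel || (sel || sel && !vld) && rdy) || sel && rdy
= sel && !(rdy && !sel || sel && rdy) || sel && rdy   — absorption
= sel && !rdy || sel && rdy   — distribution
= sel   — distribution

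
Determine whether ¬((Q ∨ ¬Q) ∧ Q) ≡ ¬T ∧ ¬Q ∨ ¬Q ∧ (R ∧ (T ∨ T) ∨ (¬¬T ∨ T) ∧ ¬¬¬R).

Yes

E1: ¬((Q ∨ ¬Q) ∧ Q)
    = ¬Q   (complement / identity)
E2: ¬T ∧ ¬Q ∨ ¬Q ∧ (R ∧ (T ∨ T) ∨ (¬¬T ∨ T) ∧ ¬¬¬R)
    = ¬T ∧ ¬Q ∨ ¬Q ∧ (R ∧ (T ∨ T) ∨ (T ∨ T) ∧ ¬¬¬R)   (double negation)
    = ¬T ∧ ¬Q ∨ ¬Q ∧ (R ∧ (T ∨ T) ∨ (T ∨ T) ∧ ¬R)   (double negation)
    = ¬T ∧ ¬Q ∨ ¬Q ∧ (T ∨ T)   (distribution)
    = ¬T ∧ ¬Q ∨ ¬Q ∧ T   (idempotence)
    = ¬Q   (distribution)
Both reduce to ¬Q, so they are equivalent.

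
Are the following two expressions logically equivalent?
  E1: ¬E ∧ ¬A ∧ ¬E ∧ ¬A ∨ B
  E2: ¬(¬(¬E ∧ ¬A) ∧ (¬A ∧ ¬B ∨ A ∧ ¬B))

Yes

E1: ¬E ∧ ¬A ∧ ¬E ∧ ¬A ∨ B
    = ¬E ∧ ¬A ∨ B   (idempotence)
E2: ¬(¬(¬E ∧ ¬A) ∧ (¬A ∧ ¬B ∨ A ∧ ¬B))
    = ¬(¬(¬E ∧ ¬A) ∧ ¬B)   (distribution)
    = ¬E ∧ ¬A ∨ B   (De Morgan)
Both reduce to ¬E ∧ ¬A ∨ B, so they are equivalent.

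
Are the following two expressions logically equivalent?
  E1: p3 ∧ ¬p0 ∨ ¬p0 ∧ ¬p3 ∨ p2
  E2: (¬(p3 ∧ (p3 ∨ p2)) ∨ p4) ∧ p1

E1: p3 ∧ ¬p0 ∨ ¬p0 ∧ ¬p3 ∨ p2
    = ¬p0 ∨ p2   — distribution
E2: (¬(p3 ∧ (p3 ∨ p2)) ∨ p4) ∧ p1
    = (¬p3 ∨ p4) ∧ p1   — absorption
These differ: at p0=0, p1=0, p2=1, p3=1, p4=1, E1 = 1 but E2 = 0.

No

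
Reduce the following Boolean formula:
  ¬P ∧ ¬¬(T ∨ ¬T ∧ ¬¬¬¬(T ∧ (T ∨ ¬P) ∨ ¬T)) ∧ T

¬P ∧ T

¬P ∧ ¬¬(T ∨ ¬T ∧ ¬¬¬¬(T ∧ (T ∨ ¬P) ∨ ¬T)) ∧ T
= ¬P ∧ ¬¬(T ∨ ¬T ∧ ¬¬(T ∧ (T ∨ ¬P) ∨ ¬T)) ∧ T   — double negation
= ¬P ∧ ¬¬(T ∨ ¬T ∧ ¬¬(T ∨ ¬T)) ∧ T   — absorption
= ¬P ∧ ¬¬(T ∨ ¬T ∧ (T ∨ ¬T)) ∧ T   — double negation
= ¬P ∧ ¬¬(T ∨ ¬T) ∧ T   — complement / identity
= ¬P ∧ (T ∨ ¬T) ∧ T   — double negation
= ¬P ∧ T   — complement / identity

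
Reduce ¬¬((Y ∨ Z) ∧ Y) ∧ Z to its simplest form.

Y ∧ Z

¬¬((Y ∨ Z) ∧ Y) ∧ Z
= (Y ∨ Z) ∧ Y ∧ Z
= Y ∧ Z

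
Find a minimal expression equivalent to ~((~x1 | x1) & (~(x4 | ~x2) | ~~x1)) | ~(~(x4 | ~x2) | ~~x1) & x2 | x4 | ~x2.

x4 | ~x2

~((~x1 | x1) & (~(x4 | ~x2) | ~~x1)) | ~(~(x4 | ~x2) | ~~x1) & x2 | x4 | ~x2
= ~(~(x4 | ~x2) | ~~x1) | ~(~(x4 | ~x2) | ~~x1) & x2 | x4 | ~x2   — complement / identity
= ~(~(x4 | ~x2) | ~~x1) | x4 | ~x2   — absorption
= (x4 | ~x2) & ~x1 | x4 | ~x2   — De Morgan
= x4 | ~x2   — absorption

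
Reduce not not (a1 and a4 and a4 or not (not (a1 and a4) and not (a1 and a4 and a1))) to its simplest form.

a1 and a4

not not (a1 and a4 and a4 or not (not (a1 and a4) and not (a1 and a4 and a1)))
= not not (a1 and a4 and a4 or a1 and a4 or a1 and a4 and a1)   (De Morgan)
= not not (a1 and a4 and a4 or a1 and a4)   (absorption)
= a1 and a4 and a4 or a1 and a4   (double negation)
= a1 and a4   (absorption)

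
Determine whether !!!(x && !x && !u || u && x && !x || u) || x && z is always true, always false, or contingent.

!!!(x && !x && !u || u && x && !x || u) || x && z
= !!!(x && !x || u) || x && z
= !!!u || x && z
= !u || x && z
This depends on u, x, z, so it is not a constant.

contingent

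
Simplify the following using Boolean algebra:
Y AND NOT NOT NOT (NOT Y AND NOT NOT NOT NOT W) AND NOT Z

Y AND NOT Z

Y AND NOT NOT NOT (NOT Y AND NOT NOT NOT NOT W) AND NOT Z
= Y AND NOT (NOT Y AND NOT NOT NOT NOT W) AND NOT Z   [double negation]
= Y AND NOT (NOT Y AND NOT NOT W) AND NOT Z   [double negation]
= Y AND (Y OR NOT W) AND NOT Z   [De Morgan]
= Y AND NOT Z   [absorption]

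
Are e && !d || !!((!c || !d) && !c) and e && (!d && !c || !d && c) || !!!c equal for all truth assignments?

E1: e && !d || !!((!c || !d) && !c)
    = e && !d || (!c || !d) && !c   [double negation]
    = e && !d || !c   [absorption]
E2: e && (!d && !c || !d && c) || !!!c
    = e && (!d && !c || !d && c) || !c   [double negation]
    = e && !d || !c   [distribution]
Both reduce to e && !d || !c, so they are equivalent.

Yes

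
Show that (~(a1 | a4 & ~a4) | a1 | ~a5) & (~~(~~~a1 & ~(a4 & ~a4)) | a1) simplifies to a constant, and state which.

(~(a1 | a4 & ~a4) | a1 | ~a5) & (~~(~~~a1 & ~(a4 & ~a4)) | a1)
= (~(a1 | a4 & ~a4) | a1 | ~a5) & (~~(~a1 & ~(a4 & ~a4)) | a1)   (double negation)
= (~(a1 | a4 & ~a4) | a1 | ~a5) & (~(a1 | a4 & ~a4) | a1)   (De Morgan)
= ~(a1 | a4 & ~a4) | a1   (absorption)
= ~a1 | a1   (complement / identity)
= 1   (complement)

1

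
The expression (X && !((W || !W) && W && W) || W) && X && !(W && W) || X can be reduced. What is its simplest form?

X

(X && !((W || !W) && W && W) || W) && X && !(W && W) || X
= (X && !(W && W) || W) && X && !(W && W) || X   — complement / identity
= X && !(W && W) || X   — absorption
= X && !W || X   — idempotence
= X   — absorption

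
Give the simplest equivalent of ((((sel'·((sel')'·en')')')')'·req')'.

((((sel'·((sel')'·en')')')')'·req')'
= ((((sel'·(sel'+en))')')'·req')'   — De Morgan
= ((((sel')')')'·req')'   — absorption
= ((sel')'·req')'   — double negation
= sel'+req   — De Morgan

sel'+req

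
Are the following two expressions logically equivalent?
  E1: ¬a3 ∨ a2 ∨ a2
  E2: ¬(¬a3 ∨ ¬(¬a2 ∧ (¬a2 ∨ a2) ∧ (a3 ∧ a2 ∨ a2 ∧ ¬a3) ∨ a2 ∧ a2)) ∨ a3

No

E1: ¬a3 ∨ a2 ∨ a2
    = ¬a3 ∨ a2   [idempotence]
E2: ¬(¬a3 ∨ ¬(¬a2 ∧ (¬a2 ∨ a2) ∧ (a3 ∧ a2 ∨ a2 ∧ ¬a3) ∨ a2 ∧ a2)) ∨ a3
    = ¬(¬a3 ∨ ¬(¬a2 ∧ (¬a2 ∨ a2) ∧ a2 ∨ a2 ∧ a2)) ∨ a3   [distribution]
    = ¬(¬a3 ∨ ¬(¬a2 ∧ a2 ∨ a2 ∧ a2)) ∨ a3   [complement / identity]
    = ¬(¬a3 ∨ ¬a2) ∨ a3   [distribution]
    = a3 ∧ a2 ∨ a3   [De Morgan]
    = a3   [absorption]
These differ: at a2=0, a3=0, E1 = 1 but E2 = 0.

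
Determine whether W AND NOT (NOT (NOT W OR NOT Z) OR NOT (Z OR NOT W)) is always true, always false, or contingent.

always false

W AND NOT (NOT (NOT W OR NOT Z) OR NOT (Z OR NOT W))
= W AND (NOT W OR NOT Z) AND (Z OR NOT W)   [De Morgan]
= W AND (NOT W OR NOT Z AND Z)   [distribution]
= W AND NOT W   [complement / identity]
= FALSE   [complement]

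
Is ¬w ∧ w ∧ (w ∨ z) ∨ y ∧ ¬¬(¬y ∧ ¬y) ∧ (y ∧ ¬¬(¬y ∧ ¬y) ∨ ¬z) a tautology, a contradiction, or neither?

contradiction

¬w ∧ w ∧ (w ∨ z) ∨ y ∧ ¬¬(¬y ∧ ¬y) ∧ (y ∧ ¬¬(¬y ∧ ¬y) ∨ ¬z)
= ¬w ∧ w ∧ (w ∨ z) ∨ y ∧ ¬¬(¬y ∧ ¬y)   — absorption
= ¬w ∧ w ∧ (w ∨ z) ∨ y ∧ ¬¬¬y   — idempotence
= ¬w ∧ w ∧ (w ∨ z) ∨ y ∧ ¬y   — double negation
= ¬w ∧ w ∧ (w ∨ z)   — complement / identity
= ¬w ∧ w   — absorption
= False   — complement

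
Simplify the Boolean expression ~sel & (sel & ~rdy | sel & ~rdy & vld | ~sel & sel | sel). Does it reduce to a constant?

~sel & (sel & ~rdy | sel & ~rdy & vld | ~sel & sel | sel)
= ~sel & (sel & ~rdy | sel & ~rdy & vld | sel)   [complement / identity]
= ~sel & (sel & ~rdy | sel)   [absorption]
= ~sel & sel   [absorption]
= 0   [complement]

0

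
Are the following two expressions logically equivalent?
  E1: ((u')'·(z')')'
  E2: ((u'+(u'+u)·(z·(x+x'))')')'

Yes

E1: ((u')'·(z')')'
    = u'+z'   [De Morgan]
E2: ((u'+(u'+u)·(z·(x+x'))')')'
    = ((u'+(u'+u)·z')')'   [complement / identity]
    = ((u'+z')')'   [complement / identity]
    = u'+z'   [double negation]
Both reduce to u'+z', so they are equivalent.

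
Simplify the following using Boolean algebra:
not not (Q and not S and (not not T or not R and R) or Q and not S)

Q and not S

not not (Q and not S and (not not T or not R and R) or Q and not S)
= not not (Q and not S and (T or not R and R) or Q and not S)   (double negation)
= not not (Q and not S and T or Q and not S)   (complement / identity)
= not not (Q and not S)   (absorption)
= Q and not S   (double negation)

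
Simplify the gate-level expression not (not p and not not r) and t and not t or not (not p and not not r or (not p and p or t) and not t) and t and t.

(p or not r) and t

not (not p and not not r) and t and not t or not (not p and not not r or (not p and p or t) and not t) and t and t
= not (not p and not not r) and t and not t or not (not p and not not r or t and not t) and t and t   [complement / identity]
= not (not p and not not r) and t and not t or not (not p and not not r) and t and t   [complement / identity]
= not (not p and not not r) and t   [distribution]
= (p or not r) and t   [De Morgan]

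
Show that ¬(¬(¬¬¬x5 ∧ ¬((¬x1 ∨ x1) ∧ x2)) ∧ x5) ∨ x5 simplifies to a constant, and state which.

¬(¬(¬¬¬x5 ∧ ¬((¬x1 ∨ x1) ∧ x2)) ∧ x5) ∨ x5
= ¬(¬(¬x5 ∧ ¬((¬x1 ∨ x1) ∧ x2)) ∧ x5) ∨ x5   — double negation
= ¬((x5 ∨ (¬x1 ∨ x1) ∧ x2) ∧ x5) ∨ x5   — De Morgan
= ¬((x5 ∨ x2) ∧ x5) ∨ x5   — complement / identity
= ¬x5 ∨ x5   — absorption
= True   — complement

True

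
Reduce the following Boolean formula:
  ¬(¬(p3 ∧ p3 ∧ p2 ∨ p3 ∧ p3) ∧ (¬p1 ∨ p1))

¬(¬(p3 ∧ p3 ∧ p2 ∨ p3 ∧ p3) ∧ (¬p1 ∨ p1))
= ¬(¬(p3 ∧ p3) ∧ (¬p1 ∨ p1))
= ¬¬(p3 ∧ p3)
= ¬¬p3
= p3

p3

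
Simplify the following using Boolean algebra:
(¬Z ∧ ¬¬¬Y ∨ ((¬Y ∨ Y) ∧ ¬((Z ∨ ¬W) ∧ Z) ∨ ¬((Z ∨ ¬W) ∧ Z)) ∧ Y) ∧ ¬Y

(¬Z ∧ ¬¬¬Y ∨ ((¬Y ∨ Y) ∧ ¬((Z ∨ ¬W) ∧ Z) ∨ ¬((Z ∨ ¬W) ∧ Z)) ∧ Y) ∧ ¬Y
= (¬Z ∧ ¬¬¬Y ∨ (¬((Z ∨ ¬W) ∧ Z) ∨ ¬((Z ∨ ¬W) ∧ Z)) ∧ Y) ∧ ¬Y   (complement / identity)
= (¬Z ∧ ¬Y ∨ (¬((Z ∨ ¬W) ∧ Z) ∨ ¬((Z ∨ ¬W) ∧ Z)) ∧ Y) ∧ ¬Y   (double negation)
= (¬Z ∧ ¬Y ∨ ¬((Z ∨ ¬W) ∧ Z) ∧ Y) ∧ ¬Y   (idempotence)
= (¬Z ∧ ¬Y ∨ ¬Z ∧ Y) ∧ ¬Y   (absorption)
= ¬Z ∧ ¬Y   (distribution)

¬Z ∧ ¬Y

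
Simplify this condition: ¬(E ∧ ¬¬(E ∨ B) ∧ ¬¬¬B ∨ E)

¬E

¬(E ∧ ¬¬(E ∨ B) ∧ ¬¬¬B ∨ E)
= ¬(E ∧ (E ∨ B) ∧ ¬¬¬B ∨ E)   (double negation)
= ¬(E ∧ ¬¬¬B ∨ E)   (absorption)
= ¬(E ∧ ¬B ∨ E)   (double negation)
= ¬E   (absorption)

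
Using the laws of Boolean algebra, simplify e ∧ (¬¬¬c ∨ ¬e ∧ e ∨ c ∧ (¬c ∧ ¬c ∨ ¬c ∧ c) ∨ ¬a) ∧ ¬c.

e ∧ ¬c

e ∧ (¬¬¬c ∨ ¬e ∧ e ∨ c ∧ (¬c ∧ ¬c ∨ ¬c ∧ c) ∨ ¬a) ∧ ¬c
= e ∧ (¬c ∨ ¬e ∧ e ∨ c ∧ (¬c ∧ ¬c ∨ ¬c ∧ c) ∨ ¬a) ∧ ¬c
= e ∧ (¬c ∨ c ∧ (¬c ∧ ¬c ∨ ¬c ∧ c) ∨ ¬a) ∧ ¬c
= e ∧ (¬c ∨ c ∧ ¬c ∨ ¬a) ∧ ¬c
= e ∧ (¬c ∨ ¬a) ∧ ¬c
= e ∧ ¬c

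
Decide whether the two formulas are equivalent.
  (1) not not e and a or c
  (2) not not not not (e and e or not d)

E1: not not e and a or c
    = e and a or c
E2: not not not not (e and e or not d)
    = not not (e and e or not d)
    = e and e or not d
    = e or not d
These differ: at a=0, c=0, d=0, e=0, E1 = 0 but E2 = 1.

No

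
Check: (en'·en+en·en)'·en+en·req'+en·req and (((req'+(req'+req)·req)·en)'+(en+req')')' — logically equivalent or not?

Yes

E1: (en'·en+en·en)'·en+en·req'+en·req
    = en'·en+en·req'+en·req   — distribution
    = en·req'+en·req   — complement / identity
    = en   — distribution
E2: (((req'+(req'+req)·req)·en)'+(en+req')')'
    = (req'+(req'+req)·req)·en·(en+req')   — De Morgan
    = (req'+req)·en·(en+req')   — complement / identity
    = en·(en+req')   — complement / identity
    = en   — absorption
Both reduce to en, so they are equivalent.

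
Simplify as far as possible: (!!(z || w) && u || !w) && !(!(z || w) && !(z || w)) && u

(!!(z || w) && u || !w) && !(!(z || w) && !(z || w)) && u
= (!!(z || w) && u || !w) && !!(z || w) && u   [idempotence]
= !!(z || w) && u   [absorption]
= (z || w) && u   [double negation]

(z || w) && u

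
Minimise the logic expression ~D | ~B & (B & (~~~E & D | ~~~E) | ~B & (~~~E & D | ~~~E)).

~D | ~B & ~E

~D | ~B & (B & (~~~E & D | ~~~E) | ~B & (~~~E & D | ~~~E))
= ~D | ~B & (~~~E & D | ~~~E)   — distribution
= ~D | ~B & ~~~E   — absorption
= ~D | ~B & ~E   — double negation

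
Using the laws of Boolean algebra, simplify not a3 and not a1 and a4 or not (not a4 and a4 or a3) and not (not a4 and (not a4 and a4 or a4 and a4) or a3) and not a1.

not a3 and not a1 and a4 or not (not a4 and a4 or a3) and not (not a4 and (not a4 and a4 or a4 and a4) or a3) and not a1
= not a3 and not a1 and a4 or not (not a4 and a4 or a3) and not (not a4 and a4 or a3) and not a1   (distribution)
= not a3 and not a1 and a4 or not (not a4 and a4 or a3) and not a1   (idempotence)
= not a3 and not a1 and a4 or not a3 and not a1   (complement / identity)
= not a3 and not a1   (absorption)

not a3 and not a1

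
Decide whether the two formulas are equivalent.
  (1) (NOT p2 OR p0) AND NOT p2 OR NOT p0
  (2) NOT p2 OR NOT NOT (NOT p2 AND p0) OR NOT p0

E1: (NOT p2 OR p0) AND NOT p2 OR NOT p0
    = NOT p2 OR NOT p0   (absorption)
E2: NOT p2 OR NOT NOT (NOT p2 AND p0) OR NOT p0
    = NOT p2 OR NOT p2 AND p0 OR NOT p0   (double negation)
    = NOT p2 OR NOT p0   (absorption)
Both reduce to NOT p2 OR NOT p0, so they are equivalent.

Yes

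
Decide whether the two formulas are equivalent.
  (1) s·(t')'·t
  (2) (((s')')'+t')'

Yes

E1: s·(t')'·t
    = s·t·t   — double negation
    = s·t   — idempotence
E2: (((s')')'+t')'
    = (s')'·t   — De Morgan
    = s·t   — double negation
Both reduce to s·t, so they are equivalent.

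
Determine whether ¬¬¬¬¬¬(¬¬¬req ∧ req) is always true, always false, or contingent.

always false

¬¬¬¬¬¬(¬¬¬req ∧ req)
= ¬¬¬¬(¬¬¬req ∧ req)
= ¬¬(¬¬¬req ∧ req)
= ¬¬(¬req ∧ req)
= ¬req ∧ req
= False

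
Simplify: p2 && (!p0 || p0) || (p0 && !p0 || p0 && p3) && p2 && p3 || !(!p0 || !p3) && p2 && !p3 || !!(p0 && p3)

p2 && (!p0 || p0) || (p0 && !p0 || p0 && p3) && p2 && p3 || !(!p0 || !p3) && p2 && !p3 || !!(p0 && p3)
= p2 && (!p0 || p0) || (p0 && !p0 || p0 && p3) && p2 && p3 || !(!p0 || !p3) && p2 && !p3 || p0 && p3
= p2 && (!p0 || p0) || (p0 && !p0 || p0 && p3) && p2 && p3 || p0 && p3 && p2 && !p3 || p0 && p3
= p2 && (!p0 || p0) || p0 && p3 && p2 && p3 || p0 && p3 && p2 && !p3 || p0 && p3
= p2 && (!p0 || p0) || p0 && p3 && p2 || p0 && p3
= p2 && (!p0 || p0) || p0 && p3
= p2 || p0 && p3

p2 || p0 && p3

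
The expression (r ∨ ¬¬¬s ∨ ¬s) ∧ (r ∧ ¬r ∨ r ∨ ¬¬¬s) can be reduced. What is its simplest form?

(r ∨ ¬¬¬s ∨ ¬s) ∧ (r ∧ ¬r ∨ r ∨ ¬¬¬s)
= (r ∨ ¬¬¬s ∨ ¬s) ∧ (r ∨ ¬¬¬s)
= r ∨ ¬¬¬s
= r ∨ ¬s

r ∨ ¬s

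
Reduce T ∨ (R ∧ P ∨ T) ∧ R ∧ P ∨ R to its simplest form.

T ∨ R

T ∨ (R ∧ P ∨ T) ∧ R ∧ P ∨ R
= T ∨ R ∧ P ∨ R
= T ∨ R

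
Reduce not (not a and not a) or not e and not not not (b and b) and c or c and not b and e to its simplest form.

not (not a and not a) or not e and not not not (b and b) and c or c and not b and e
= not (not a and not a) or (not e and not not not (b and b) or not b and e) and c   (distribution)
= not (not a and not a) or (not e and not not not b or not b and e) and c   (idempotence)
= not not a or (not e and not not not b or not b and e) and c   (idempotence)
= not not a or (not e and not b or not b and e) and c   (double negation)
= not not a or not b and c   (distribution)
= a or not b and c   (double negation)

a or not b and c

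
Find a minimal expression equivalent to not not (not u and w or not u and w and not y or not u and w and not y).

not u and w

not not (not u and w or not u and w and not y or not u and w and not y)
= not not (not u and w or not u and w and not y)   [idempotence]
= not not (not u and w)   [absorption]
= not u and w   [double negation]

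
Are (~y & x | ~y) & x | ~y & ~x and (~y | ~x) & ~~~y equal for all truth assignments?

Yes

E1: (~y & x | ~y) & x | ~y & ~x
    = ~y & x | ~y & ~x   [absorption]
    = ~y   [distribution]
E2: (~y | ~x) & ~~~y
    = (~y | ~x) & ~y   [double negation]
    = ~y   [absorption]
Both reduce to ~y, so they are equivalent.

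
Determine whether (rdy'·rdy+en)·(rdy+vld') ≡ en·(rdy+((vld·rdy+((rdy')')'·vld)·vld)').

E1: (rdy'·rdy+en)·(rdy+vld')
    = en·(rdy+vld')
E2: en·(rdy+((vld·rdy+((rdy')')'·vld)·vld)')
    = en·(rdy+((vld·rdy+rdy'·vld)·vld)')
    = en·(rdy+(vld·vld)')
    = en·(rdy+vld')
Both reduce to en·(rdy+vld'), so they are equivalent.

Yes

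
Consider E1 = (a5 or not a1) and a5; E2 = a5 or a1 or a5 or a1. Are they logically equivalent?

E1: (a5 or not a1) and a5
    = a5
E2: a5 or a1 or a5 or a1
    = a5 or a1
These differ: at a1=1, a5=0, E1 = 0 but E2 = 1.

No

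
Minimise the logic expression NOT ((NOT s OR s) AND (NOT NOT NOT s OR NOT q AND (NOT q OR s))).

s AND q

NOT ((NOT s OR s) AND (NOT NOT NOT s OR NOT q AND (NOT q OR s)))
= NOT ((NOT s OR s) AND (NOT s OR NOT q AND (NOT q OR s)))   (double negation)
= NOT ((NOT s OR s) AND (NOT s OR NOT q))   (absorption)
= NOT (NOT s OR NOT q)   (complement / identity)
= s AND q   (De Morgan)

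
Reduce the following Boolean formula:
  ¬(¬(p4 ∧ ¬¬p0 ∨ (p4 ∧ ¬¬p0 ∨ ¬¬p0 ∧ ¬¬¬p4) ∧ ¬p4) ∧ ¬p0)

¬(¬(p4 ∧ ¬¬p0 ∨ (p4 ∧ ¬¬p0 ∨ ¬¬p0 ∧ ¬¬¬p4) ∧ ¬p4) ∧ ¬p0)
= ¬(¬(p4 ∧ ¬¬p0 ∨ (p4 ∧ ¬¬p0 ∨ ¬¬p0 ∧ ¬p4) ∧ ¬p4) ∧ ¬p0)   [double negation]
= ¬(¬(p4 ∧ ¬¬p0 ∨ ¬¬p0 ∧ ¬p4) ∧ ¬p0)   [distribution]
= ¬(¬¬¬p0 ∧ ¬p0)   [distribution]
= ¬(¬p0 ∧ ¬p0)   [double negation]
= p0 ∨ p0   [De Morgan]
= p0   [idempotence]

p0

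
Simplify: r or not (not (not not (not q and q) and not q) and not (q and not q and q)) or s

r or s

r or not (not (not not (not q and q) and not q) and not (q and not q and q)) or s
= r or not (not (not q and q and not q) and not (q and not q and q)) or s   (double negation)
= r or not q and q and not q or q and not q and q or s   (De Morgan)
= r or not q and q or s   (distribution)
= r or s   (complement / identity)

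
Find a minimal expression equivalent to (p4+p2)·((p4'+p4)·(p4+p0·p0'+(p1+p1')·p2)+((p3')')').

p4+p2

(p4+p2)·((p4'+p4)·(p4+p0·p0'+(p1+p1')·p2)+((p3')')')
= (p4+p2)·((p4'+p4)·(p4+p0·p0'+(p1+p1')·p2)+p3')
= (p4+p2)·((p4'+p4)·(p4+p0·p0'+p2)+p3')
= (p4+p2)·(p4+p0·p0'+p2+p3')
= (p4+p2)·(p4+p2+p3')
= p4+p2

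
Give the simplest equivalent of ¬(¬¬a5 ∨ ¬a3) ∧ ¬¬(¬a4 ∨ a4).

¬a5 ∧ a3

¬(¬¬a5 ∨ ¬a3) ∧ ¬¬(¬a4 ∨ a4)
= ¬(¬¬a5 ∨ ¬a3) ∧ (¬a4 ∨ a4)   (double negation)
= ¬a5 ∧ a3 ∧ (¬a4 ∨ a4)   (De Morgan)
= ¬a5 ∧ a3   (complement / identity)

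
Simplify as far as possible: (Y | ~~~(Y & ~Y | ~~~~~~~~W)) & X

(Y | ~~~(Y & ~Y | ~~~~~~~~W)) & X
= (Y | ~~~(Y & ~Y | ~~~~~~W)) & X
= (Y | ~~~(Y & ~Y | ~~~~W)) & X
= (Y | ~~~(Y & ~Y | ~~W)) & X
= (Y | ~~~~~W) & X
= (Y | ~~~W) & X
= (Y | ~W) & X

(Y | ~W) & X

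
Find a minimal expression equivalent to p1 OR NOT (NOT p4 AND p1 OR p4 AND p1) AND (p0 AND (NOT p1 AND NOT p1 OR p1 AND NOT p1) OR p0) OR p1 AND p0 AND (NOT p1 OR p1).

p1 OR NOT (NOT p4 AND p1 OR p4 AND p1) AND (p0 AND (NOT p1 AND NOT p1 OR p1 AND NOT p1) OR p0) OR p1 AND p0 AND (NOT p1 OR p1)
= p1 OR NOT (NOT p4 AND p1 OR p4 AND p1) AND (p0 AND NOT p1 OR p0) OR p1 AND p0 AND (NOT p1 OR p1)   [distribution]
= p1 OR NOT p1 AND (p0 AND NOT p1 OR p0) OR p1 AND p0 AND (NOT p1 OR p1)   [distribution]
= p1 OR NOT p1 AND (p0 AND NOT p1 OR p0) OR p1 AND p0   [complement / identity]
= p1 OR NOT p1 AND p0 OR p1 AND p0   [absorption]
= p1 OR p0   [distribution]

p1 OR p0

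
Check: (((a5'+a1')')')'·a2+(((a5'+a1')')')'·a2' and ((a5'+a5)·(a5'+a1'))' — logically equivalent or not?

E1: (((a5'+a1')')')'·a2+(((a5'+a1')')')'·a2'
    = (((a5'+a1')')')'   (distribution)
    = (a5'+a1')'   (double negation)
    = a5·a1   (De Morgan)
E2: ((a5'+a5)·(a5'+a1'))'
    = (a5'+a1')'   (complement / identity)
    = a5·a1   (De Morgan)
Both reduce to a5·a1, so they are equivalent.

Yes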